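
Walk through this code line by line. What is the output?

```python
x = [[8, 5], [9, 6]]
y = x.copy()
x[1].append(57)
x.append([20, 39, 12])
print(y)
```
[[8, 5], [9, 6, 57]]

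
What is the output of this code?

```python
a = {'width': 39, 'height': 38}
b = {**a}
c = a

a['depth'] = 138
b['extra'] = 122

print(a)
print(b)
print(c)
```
{'width': 39, 'height': 38, 'depth': 138}
{'width': 39, 'height': 38, 'extra': 122}
{'width': 39, 'height': 38, 'depth': 138}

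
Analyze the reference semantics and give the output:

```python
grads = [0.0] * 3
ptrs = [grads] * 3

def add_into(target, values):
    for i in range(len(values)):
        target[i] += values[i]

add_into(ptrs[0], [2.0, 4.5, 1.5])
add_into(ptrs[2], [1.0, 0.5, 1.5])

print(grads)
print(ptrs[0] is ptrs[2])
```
[3.0, 5.0, 3.0]
True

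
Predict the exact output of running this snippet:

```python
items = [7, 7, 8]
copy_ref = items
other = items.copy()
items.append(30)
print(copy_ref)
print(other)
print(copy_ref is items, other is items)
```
[7, 7, 8, 30]
[7, 7, 8]
True False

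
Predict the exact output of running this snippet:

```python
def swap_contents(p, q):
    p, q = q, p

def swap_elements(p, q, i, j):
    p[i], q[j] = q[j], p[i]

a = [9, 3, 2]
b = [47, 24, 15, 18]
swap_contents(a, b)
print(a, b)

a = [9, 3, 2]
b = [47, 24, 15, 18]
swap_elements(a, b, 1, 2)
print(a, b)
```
[9, 3, 2] [47, 24, 15, 18]
[9, 15, 2] [47, 24, 3, 18]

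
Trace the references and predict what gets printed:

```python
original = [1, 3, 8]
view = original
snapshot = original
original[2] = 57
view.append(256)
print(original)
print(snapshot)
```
[1, 3, 57, 256]
[1, 3, 57, 256]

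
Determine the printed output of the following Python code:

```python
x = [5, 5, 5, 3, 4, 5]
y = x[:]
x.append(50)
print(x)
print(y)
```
[5, 5, 5, 3, 4, 5, 50]
[5, 5, 5, 3, 4, 5]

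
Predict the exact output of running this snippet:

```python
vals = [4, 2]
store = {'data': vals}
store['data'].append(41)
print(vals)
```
[4, 2, 41]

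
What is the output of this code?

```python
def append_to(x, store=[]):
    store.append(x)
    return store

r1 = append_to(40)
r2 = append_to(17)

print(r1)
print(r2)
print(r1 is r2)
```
[40, 17]
[40, 17]
True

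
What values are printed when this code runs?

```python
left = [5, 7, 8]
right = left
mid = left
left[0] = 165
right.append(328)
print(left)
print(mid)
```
[165, 7, 8, 328]
[165, 7, 8, 328]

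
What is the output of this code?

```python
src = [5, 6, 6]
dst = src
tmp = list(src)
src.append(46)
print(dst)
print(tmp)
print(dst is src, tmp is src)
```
[5, 6, 6, 46]
[5, 6, 6]
True False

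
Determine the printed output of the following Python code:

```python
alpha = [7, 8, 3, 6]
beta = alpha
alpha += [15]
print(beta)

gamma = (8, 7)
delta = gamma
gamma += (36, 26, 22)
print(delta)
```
[7, 8, 3, 6, 15]
(8, 7)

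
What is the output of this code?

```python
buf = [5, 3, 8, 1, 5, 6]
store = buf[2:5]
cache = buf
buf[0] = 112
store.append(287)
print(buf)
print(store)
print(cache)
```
[112, 3, 8, 1, 5, 6]
[8, 1, 5, 287]
[112, 3, 8, 1, 5, 6]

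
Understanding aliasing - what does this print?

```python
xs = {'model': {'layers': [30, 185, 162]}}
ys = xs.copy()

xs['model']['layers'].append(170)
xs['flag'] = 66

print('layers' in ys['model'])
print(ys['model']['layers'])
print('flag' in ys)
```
True
[30, 185, 162, 170]
False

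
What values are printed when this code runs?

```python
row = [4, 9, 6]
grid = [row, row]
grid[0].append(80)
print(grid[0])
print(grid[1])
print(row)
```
[4, 9, 6, 80]
[4, 9, 6, 80]
[4, 9, 6, 80]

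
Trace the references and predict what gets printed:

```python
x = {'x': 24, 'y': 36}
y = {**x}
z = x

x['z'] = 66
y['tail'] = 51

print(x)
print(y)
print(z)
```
{'x': 24, 'y': 36, 'z': 66}
{'x': 24, 'y': 36, 'tail': 51}
{'x': 24, 'y': 36, 'z': 66}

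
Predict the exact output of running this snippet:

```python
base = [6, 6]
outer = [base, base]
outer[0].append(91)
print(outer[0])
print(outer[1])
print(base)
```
[6, 6, 91]
[6, 6, 91]
[6, 6, 91]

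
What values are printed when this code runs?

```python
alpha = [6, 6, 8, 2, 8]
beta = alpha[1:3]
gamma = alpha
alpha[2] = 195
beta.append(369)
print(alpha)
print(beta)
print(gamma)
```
[6, 6, 195, 2, 8]
[6, 8, 369]
[6, 6, 195, 2, 8]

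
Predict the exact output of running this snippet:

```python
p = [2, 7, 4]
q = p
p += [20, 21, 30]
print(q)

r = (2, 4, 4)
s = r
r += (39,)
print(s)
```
[2, 7, 4, 20, 21, 30]
(2, 4, 4)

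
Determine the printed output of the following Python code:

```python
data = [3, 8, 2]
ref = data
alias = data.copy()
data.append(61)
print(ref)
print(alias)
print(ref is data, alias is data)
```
[3, 8, 2, 61]
[3, 8, 2]
True False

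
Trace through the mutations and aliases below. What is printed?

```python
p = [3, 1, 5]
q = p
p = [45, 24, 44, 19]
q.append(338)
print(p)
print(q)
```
[45, 24, 44, 19]
[3, 1, 5, 338]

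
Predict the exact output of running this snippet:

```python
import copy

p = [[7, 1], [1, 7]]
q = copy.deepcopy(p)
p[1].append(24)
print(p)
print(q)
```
[[7, 1], [1, 7, 24]]
[[7, 1], [1, 7]]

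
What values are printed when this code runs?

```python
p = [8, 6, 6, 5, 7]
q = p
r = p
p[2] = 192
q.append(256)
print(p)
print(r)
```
[8, 6, 192, 5, 7, 256]
[8, 6, 192, 5, 7, 256]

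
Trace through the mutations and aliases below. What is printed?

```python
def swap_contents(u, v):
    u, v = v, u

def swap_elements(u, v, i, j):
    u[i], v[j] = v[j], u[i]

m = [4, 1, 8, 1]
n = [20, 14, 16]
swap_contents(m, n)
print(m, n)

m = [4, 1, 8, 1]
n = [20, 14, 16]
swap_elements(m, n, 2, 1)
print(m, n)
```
[4, 1, 8, 1] [20, 14, 16]
[4, 1, 14, 1] [20, 8, 16]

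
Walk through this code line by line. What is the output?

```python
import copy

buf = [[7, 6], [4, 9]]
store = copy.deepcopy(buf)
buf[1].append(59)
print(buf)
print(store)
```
[[7, 6], [4, 9, 59]]
[[7, 6], [4, 9]]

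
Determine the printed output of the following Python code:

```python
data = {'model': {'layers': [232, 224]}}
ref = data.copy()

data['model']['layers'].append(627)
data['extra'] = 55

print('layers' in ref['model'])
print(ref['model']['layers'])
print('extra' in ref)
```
True
[232, 224, 627]
False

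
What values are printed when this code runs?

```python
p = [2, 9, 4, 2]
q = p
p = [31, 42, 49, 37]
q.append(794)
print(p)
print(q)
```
[31, 42, 49, 37]
[2, 9, 4, 2, 794]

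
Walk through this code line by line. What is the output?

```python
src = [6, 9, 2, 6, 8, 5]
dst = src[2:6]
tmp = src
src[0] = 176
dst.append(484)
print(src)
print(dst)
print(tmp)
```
[176, 9, 2, 6, 8, 5]
[2, 6, 8, 5, 484]
[176, 9, 2, 6, 8, 5]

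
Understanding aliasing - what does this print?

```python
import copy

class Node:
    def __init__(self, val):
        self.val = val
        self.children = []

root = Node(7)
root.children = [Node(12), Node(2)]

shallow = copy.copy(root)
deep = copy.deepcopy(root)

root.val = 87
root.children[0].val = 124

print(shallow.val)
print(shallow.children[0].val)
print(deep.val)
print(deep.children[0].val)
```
7
124
7
12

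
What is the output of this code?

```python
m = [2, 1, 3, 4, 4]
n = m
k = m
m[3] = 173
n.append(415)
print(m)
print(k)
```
[2, 1, 3, 173, 4, 415]
[2, 1, 3, 173, 4, 415]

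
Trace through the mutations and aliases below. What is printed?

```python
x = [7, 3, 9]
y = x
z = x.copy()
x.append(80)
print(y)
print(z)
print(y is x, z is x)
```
[7, 3, 9, 80]
[7, 3, 9]
True False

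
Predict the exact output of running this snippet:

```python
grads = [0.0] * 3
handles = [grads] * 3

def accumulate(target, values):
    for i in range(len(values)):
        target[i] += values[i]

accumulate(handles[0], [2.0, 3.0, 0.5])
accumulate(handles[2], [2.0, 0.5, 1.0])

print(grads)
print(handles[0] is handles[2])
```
[4.0, 3.5, 1.5]
True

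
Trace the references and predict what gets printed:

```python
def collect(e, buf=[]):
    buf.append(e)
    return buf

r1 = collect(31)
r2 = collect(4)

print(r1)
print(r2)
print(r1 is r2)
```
[31, 4]
[31, 4]
True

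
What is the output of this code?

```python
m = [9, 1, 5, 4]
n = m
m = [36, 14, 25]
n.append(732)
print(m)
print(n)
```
[36, 14, 25]
[9, 1, 5, 4, 732]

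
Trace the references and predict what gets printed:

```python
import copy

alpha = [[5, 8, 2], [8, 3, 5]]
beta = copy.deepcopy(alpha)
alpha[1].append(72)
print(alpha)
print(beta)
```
[[5, 8, 2], [8, 3, 5, 72]]
[[5, 8, 2], [8, 3, 5]]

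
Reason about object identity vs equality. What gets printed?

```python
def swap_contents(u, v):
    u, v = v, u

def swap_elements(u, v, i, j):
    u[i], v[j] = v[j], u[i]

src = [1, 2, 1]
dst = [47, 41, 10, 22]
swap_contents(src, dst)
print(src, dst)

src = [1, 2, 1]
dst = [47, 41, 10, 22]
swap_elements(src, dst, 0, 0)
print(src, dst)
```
[1, 2, 1] [47, 41, 10, 22]
[47, 2, 1] [1, 41, 10, 22]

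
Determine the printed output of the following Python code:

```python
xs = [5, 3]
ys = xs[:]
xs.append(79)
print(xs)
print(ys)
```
[5, 3, 79]
[5, 3]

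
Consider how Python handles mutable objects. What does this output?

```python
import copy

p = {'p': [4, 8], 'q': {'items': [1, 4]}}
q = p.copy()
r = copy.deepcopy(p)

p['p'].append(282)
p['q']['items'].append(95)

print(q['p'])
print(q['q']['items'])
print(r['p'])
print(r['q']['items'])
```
[4, 8, 282]
[1, 4, 95]
[4, 8]
[1, 4]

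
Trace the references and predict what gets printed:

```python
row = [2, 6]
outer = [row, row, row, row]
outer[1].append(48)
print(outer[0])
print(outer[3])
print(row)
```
[2, 6, 48]
[2, 6, 48]
[2, 6, 48]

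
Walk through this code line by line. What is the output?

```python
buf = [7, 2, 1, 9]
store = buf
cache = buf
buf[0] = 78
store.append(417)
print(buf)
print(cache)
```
[78, 2, 1, 9, 417]
[78, 2, 1, 9, 417]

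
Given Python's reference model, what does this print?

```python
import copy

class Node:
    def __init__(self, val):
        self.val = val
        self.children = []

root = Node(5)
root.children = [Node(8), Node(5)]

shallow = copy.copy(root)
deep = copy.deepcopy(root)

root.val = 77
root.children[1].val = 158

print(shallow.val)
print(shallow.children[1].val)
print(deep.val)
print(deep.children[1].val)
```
5
158
5
5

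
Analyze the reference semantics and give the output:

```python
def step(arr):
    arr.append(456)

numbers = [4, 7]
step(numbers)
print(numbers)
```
[4, 7, 456]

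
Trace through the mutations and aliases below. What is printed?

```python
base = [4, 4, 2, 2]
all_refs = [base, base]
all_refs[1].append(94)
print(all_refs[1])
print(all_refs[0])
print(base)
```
[4, 4, 2, 2, 94]
[4, 4, 2, 2, 94]
[4, 4, 2, 2, 94]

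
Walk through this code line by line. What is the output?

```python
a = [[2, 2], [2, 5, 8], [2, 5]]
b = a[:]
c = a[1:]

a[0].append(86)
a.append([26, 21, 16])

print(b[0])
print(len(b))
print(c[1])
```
[2, 2, 86]
3
[2, 5]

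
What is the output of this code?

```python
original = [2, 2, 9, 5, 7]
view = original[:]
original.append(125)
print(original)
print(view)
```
[2, 2, 9, 5, 7, 125]
[2, 2, 9, 5, 7]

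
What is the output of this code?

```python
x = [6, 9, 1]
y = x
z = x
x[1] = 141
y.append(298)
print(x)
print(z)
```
[6, 141, 1, 298]
[6, 141, 1, 298]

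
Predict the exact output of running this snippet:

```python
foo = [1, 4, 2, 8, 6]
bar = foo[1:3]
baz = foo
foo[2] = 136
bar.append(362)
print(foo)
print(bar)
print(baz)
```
[1, 4, 136, 8, 6]
[4, 2, 362]
[1, 4, 136, 8, 6]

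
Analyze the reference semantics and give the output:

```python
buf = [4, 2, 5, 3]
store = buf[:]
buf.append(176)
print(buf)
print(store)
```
[4, 2, 5, 3, 176]
[4, 2, 5, 3]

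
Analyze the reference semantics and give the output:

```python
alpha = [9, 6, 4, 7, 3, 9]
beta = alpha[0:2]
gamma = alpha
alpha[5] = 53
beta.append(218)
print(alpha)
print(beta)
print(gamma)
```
[9, 6, 4, 7, 3, 53]
[9, 6, 218]
[9, 6, 4, 7, 3, 53]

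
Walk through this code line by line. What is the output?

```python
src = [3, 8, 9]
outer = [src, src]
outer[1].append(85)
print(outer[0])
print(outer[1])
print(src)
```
[3, 8, 9, 85]
[3, 8, 9, 85]
[3, 8, 9, 85]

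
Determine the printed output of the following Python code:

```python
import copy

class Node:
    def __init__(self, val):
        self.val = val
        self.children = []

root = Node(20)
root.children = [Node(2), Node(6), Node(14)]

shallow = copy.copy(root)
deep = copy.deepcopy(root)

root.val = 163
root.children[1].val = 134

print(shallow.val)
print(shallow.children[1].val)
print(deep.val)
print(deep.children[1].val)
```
20
134
20
6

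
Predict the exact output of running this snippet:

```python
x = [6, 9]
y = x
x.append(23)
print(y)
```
[6, 9, 23]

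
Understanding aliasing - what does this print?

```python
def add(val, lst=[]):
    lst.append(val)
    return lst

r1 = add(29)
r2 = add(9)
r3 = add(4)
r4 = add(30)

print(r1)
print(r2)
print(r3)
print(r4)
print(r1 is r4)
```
[29, 9, 4, 30]
[29, 9, 4, 30]
[29, 9, 4, 30]
[29, 9, 4, 30]
True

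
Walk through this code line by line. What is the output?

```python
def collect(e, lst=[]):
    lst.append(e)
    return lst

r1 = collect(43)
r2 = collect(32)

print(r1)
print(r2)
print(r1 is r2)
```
[43, 32]
[43, 32]
True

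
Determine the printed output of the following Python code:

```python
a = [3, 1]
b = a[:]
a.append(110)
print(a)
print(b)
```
[3, 1, 110]
[3, 1]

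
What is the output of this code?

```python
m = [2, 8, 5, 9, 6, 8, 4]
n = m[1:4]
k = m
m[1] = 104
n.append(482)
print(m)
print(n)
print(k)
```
[2, 104, 5, 9, 6, 8, 4]
[8, 5, 9, 482]
[2, 104, 5, 9, 6, 8, 4]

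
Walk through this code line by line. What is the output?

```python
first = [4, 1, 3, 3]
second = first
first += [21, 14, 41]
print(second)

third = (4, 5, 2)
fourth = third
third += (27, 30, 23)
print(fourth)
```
[4, 1, 3, 3, 21, 14, 41]
(4, 5, 2)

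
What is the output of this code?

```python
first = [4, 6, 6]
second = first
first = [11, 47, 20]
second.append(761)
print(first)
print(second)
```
[11, 47, 20]
[4, 6, 6, 761]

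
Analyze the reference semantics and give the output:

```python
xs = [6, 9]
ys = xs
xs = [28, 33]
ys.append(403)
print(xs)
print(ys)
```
[28, 33]
[6, 9, 403]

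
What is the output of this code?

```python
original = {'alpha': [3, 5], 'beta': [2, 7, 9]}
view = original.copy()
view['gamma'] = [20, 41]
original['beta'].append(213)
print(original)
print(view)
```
{'alpha': [3, 5], 'beta': [2, 7, 9, 213]}
{'alpha': [3, 5], 'beta': [2, 7, 9, 213], 'gamma': [20, 41]}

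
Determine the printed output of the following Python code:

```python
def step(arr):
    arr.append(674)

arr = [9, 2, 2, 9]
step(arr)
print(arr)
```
[9, 2, 2, 9, 674]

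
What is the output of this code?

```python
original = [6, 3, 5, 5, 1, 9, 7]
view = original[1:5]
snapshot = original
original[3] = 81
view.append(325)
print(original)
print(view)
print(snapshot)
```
[6, 3, 5, 81, 1, 9, 7]
[3, 5, 5, 1, 325]
[6, 3, 5, 81, 1, 9, 7]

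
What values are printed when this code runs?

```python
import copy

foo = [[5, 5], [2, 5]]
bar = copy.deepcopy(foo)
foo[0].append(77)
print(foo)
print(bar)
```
[[5, 5, 77], [2, 5]]
[[5, 5], [2, 5]]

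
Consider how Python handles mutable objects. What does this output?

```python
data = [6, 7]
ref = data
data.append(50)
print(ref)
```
[6, 7, 50]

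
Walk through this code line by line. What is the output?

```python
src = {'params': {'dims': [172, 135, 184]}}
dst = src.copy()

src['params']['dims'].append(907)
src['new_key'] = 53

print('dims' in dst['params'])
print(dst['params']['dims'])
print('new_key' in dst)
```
True
[172, 135, 184, 907]
False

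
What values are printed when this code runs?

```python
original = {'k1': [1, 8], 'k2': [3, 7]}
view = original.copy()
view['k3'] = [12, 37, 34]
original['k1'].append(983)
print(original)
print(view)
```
{'k1': [1, 8, 983], 'k2': [3, 7]}
{'k1': [1, 8, 983], 'k2': [3, 7], 'k3': [12, 37, 34]}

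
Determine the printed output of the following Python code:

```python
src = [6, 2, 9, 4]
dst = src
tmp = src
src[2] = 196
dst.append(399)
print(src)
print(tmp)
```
[6, 2, 196, 4, 399]
[6, 2, 196, 4, 399]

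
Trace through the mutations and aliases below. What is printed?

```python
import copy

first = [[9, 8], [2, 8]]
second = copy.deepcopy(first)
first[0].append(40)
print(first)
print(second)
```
[[9, 8, 40], [2, 8]]
[[9, 8], [2, 8]]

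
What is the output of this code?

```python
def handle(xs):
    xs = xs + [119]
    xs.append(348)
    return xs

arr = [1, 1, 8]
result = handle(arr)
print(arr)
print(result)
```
[1, 1, 8]
[1, 1, 8, 119, 348]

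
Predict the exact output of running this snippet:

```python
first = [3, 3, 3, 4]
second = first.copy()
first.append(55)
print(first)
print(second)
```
[3, 3, 3, 4, 55]
[3, 3, 3, 4]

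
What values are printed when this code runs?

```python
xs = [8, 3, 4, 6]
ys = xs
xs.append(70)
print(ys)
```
[8, 3, 4, 6, 70]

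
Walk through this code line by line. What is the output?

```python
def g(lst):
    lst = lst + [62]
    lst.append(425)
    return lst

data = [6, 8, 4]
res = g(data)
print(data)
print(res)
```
[6, 8, 4]
[6, 8, 4, 62, 425]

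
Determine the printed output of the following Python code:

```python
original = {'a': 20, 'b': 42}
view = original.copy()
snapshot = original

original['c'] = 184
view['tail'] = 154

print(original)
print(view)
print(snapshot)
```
{'a': 20, 'b': 42, 'c': 184}
{'a': 20, 'b': 42, 'tail': 154}
{'a': 20, 'b': 42, 'c': 184}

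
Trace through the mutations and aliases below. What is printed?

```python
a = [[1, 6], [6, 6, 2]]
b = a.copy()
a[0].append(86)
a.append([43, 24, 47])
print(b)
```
[[1, 6, 86], [6, 6, 2]]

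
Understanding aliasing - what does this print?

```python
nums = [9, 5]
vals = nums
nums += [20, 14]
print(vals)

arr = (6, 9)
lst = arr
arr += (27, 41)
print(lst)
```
[9, 5, 20, 14]
(6, 9)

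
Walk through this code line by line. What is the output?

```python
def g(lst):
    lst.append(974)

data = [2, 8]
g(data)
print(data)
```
[2, 8, 974]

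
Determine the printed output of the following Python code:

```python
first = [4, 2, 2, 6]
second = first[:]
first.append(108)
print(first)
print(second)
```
[4, 2, 2, 6, 108]
[4, 2, 2, 6]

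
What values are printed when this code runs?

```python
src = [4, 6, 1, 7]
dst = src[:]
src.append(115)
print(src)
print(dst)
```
[4, 6, 1, 7, 115]
[4, 6, 1, 7]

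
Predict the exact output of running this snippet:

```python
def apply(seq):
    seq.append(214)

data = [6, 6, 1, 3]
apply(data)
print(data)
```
[6, 6, 1, 3, 214]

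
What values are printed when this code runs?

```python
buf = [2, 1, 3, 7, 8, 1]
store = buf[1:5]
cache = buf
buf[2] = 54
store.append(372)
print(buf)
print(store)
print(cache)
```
[2, 1, 54, 7, 8, 1]
[1, 3, 7, 8, 372]
[2, 1, 54, 7, 8, 1]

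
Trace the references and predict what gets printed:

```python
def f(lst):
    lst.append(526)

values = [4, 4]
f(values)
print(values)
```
[4, 4, 526]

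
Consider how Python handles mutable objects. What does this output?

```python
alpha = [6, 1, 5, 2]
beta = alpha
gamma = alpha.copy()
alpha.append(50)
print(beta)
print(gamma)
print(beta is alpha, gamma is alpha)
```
[6, 1, 5, 2, 50]
[6, 1, 5, 2]
True False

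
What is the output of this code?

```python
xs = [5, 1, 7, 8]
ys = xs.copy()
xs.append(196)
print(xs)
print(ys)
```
[5, 1, 7, 8, 196]
[5, 1, 7, 8]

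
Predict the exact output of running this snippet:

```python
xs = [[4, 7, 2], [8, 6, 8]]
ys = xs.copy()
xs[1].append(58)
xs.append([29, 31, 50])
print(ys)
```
[[4, 7, 2], [8, 6, 8, 58]]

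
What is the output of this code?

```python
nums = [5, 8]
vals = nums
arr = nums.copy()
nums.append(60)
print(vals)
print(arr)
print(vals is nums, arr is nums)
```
[5, 8, 60]
[5, 8]
True False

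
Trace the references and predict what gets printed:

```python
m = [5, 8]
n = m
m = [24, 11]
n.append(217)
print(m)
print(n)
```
[24, 11]
[5, 8, 217]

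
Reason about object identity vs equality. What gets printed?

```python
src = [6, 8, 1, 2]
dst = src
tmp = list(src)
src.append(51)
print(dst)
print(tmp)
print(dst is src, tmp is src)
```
[6, 8, 1, 2, 51]
[6, 8, 1, 2]
True False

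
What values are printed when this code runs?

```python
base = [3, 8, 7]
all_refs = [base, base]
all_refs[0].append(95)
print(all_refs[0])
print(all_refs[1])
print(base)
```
[3, 8, 7, 95]
[3, 8, 7, 95]
[3, 8, 7, 95]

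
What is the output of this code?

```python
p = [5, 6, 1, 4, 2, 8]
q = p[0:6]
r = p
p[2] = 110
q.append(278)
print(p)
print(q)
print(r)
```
[5, 6, 110, 4, 2, 8]
[5, 6, 1, 4, 2, 8, 278]
[5, 6, 110, 4, 2, 8]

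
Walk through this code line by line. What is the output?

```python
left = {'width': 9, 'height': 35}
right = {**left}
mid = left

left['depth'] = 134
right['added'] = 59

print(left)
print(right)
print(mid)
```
{'width': 9, 'height': 35, 'depth': 134}
{'width': 9, 'height': 35, 'added': 59}
{'width': 9, 'height': 35, 'depth': 134}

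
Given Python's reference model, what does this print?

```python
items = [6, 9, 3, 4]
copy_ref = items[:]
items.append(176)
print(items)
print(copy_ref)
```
[6, 9, 3, 4, 176]
[6, 9, 3, 4]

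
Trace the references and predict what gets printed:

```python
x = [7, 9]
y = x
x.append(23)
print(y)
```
[7, 9, 23]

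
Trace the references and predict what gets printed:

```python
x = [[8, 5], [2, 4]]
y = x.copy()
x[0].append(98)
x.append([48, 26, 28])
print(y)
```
[[8, 5, 98], [2, 4]]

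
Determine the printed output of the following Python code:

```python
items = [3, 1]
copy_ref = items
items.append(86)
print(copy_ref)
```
[3, 1, 86]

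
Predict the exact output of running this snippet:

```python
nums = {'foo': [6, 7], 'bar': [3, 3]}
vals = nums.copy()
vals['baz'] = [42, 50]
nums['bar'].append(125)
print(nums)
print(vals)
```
{'foo': [6, 7], 'bar': [3, 3, 125]}
{'foo': [6, 7], 'bar': [3, 3, 125], 'baz': [42, 50]}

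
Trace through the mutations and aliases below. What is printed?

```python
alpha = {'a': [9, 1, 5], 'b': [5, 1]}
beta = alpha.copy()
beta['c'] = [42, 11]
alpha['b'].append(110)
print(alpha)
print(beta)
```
{'a': [9, 1, 5], 'b': [5, 1, 110]}
{'a': [9, 1, 5], 'b': [5, 1, 110], 'c': [42, 11]}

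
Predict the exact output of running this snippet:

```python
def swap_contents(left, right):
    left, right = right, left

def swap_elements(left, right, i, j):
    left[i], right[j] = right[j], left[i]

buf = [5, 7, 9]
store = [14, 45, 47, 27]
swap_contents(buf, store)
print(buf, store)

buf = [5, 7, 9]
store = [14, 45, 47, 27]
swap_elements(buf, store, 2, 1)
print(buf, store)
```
[5, 7, 9] [14, 45, 47, 27]
[5, 7, 45] [14, 9, 47, 27]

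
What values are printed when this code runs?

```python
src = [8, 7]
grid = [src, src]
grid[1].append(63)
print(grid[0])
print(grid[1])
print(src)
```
[8, 7, 63]
[8, 7, 63]
[8, 7, 63]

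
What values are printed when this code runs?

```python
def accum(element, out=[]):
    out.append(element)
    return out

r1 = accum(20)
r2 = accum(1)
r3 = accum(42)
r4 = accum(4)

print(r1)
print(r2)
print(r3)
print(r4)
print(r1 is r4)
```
[20, 1, 42, 4]
[20, 1, 42, 4]
[20, 1, 42, 4]
[20, 1, 42, 4]
True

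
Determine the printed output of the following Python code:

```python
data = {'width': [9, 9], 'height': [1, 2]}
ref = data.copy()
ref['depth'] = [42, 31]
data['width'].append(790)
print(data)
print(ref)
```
{'width': [9, 9, 790], 'height': [1, 2]}
{'width': [9, 9, 790], 'height': [1, 2], 'depth': [42, 31]}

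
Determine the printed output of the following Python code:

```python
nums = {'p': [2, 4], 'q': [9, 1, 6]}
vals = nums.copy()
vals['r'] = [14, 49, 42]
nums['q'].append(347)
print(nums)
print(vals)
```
{'p': [2, 4], 'q': [9, 1, 6, 347]}
{'p': [2, 4], 'q': [9, 1, 6, 347], 'r': [14, 49, 42]}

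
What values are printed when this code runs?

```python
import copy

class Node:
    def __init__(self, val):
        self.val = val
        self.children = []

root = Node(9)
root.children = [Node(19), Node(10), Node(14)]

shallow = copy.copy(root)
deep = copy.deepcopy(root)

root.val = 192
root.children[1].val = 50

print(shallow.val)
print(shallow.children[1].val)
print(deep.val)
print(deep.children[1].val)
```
9
50
9
10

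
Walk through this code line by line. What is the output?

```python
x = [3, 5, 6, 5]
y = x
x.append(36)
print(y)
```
[3, 5, 6, 5, 36]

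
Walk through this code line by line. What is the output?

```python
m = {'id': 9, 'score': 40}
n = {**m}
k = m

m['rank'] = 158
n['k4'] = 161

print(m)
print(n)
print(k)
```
{'id': 9, 'score': 40, 'rank': 158}
{'id': 9, 'score': 40, 'k4': 161}
{'id': 9, 'score': 40, 'rank': 158}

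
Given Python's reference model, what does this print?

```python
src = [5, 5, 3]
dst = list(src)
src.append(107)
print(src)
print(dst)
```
[5, 5, 3, 107]
[5, 5, 3]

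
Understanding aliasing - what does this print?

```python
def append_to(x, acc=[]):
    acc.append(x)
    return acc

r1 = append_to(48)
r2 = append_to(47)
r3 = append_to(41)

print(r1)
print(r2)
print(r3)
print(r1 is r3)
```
[48, 47, 41]
[48, 47, 41]
[48, 47, 41]
True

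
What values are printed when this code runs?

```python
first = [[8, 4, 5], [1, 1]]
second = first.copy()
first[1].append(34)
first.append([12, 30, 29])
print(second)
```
[[8, 4, 5], [1, 1, 34]]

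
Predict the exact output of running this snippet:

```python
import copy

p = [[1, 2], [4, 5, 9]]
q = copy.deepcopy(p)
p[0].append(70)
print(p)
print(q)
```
[[1, 2, 70], [4, 5, 9]]
[[1, 2], [4, 5, 9]]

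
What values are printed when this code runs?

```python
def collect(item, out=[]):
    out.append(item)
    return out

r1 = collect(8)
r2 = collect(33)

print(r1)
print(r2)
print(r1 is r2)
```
[8, 33]
[8, 33]
True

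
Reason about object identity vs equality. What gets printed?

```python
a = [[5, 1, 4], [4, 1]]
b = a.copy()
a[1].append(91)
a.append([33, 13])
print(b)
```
[[5, 1, 4], [4, 1, 91]]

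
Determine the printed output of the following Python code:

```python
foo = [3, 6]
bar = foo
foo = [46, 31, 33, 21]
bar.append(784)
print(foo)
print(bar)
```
[46, 31, 33, 21]
[3, 6, 784]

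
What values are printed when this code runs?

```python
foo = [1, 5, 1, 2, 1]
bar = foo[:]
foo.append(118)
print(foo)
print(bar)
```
[1, 5, 1, 2, 1, 118]
[1, 5, 1, 2, 1]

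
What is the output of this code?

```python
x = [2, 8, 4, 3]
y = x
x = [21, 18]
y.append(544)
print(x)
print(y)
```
[21, 18]
[2, 8, 4, 3, 544]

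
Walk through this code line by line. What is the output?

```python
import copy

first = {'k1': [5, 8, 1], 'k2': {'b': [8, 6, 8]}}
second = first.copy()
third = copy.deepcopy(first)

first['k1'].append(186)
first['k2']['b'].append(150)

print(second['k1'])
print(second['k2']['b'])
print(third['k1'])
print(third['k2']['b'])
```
[5, 8, 1, 186]
[8, 6, 8, 150]
[5, 8, 1]
[8, 6, 8]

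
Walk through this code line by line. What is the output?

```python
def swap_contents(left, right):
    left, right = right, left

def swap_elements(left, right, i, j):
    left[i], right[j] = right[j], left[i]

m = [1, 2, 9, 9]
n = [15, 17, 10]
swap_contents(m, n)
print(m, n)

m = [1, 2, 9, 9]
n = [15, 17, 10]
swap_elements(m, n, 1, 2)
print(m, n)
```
[1, 2, 9, 9] [15, 17, 10]
[1, 10, 9, 9] [15, 17, 2]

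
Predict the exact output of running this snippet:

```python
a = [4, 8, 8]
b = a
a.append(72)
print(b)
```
[4, 8, 8, 72]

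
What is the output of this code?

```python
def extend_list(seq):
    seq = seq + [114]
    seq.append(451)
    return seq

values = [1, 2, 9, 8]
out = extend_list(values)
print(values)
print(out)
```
[1, 2, 9, 8]
[1, 2, 9, 8, 114, 451]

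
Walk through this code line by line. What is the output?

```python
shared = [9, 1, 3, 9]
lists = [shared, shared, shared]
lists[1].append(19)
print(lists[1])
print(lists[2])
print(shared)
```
[9, 1, 3, 9, 19]
[9, 1, 3, 9, 19]
[9, 1, 3, 9, 19]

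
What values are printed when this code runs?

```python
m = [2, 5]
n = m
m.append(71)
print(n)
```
[2, 5, 71]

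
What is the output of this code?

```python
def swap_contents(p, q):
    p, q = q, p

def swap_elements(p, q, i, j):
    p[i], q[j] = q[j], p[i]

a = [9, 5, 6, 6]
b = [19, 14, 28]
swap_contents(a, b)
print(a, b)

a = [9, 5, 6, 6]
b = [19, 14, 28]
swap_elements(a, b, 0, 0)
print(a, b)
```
[9, 5, 6, 6] [19, 14, 28]
[19, 5, 6, 6] [9, 14, 28]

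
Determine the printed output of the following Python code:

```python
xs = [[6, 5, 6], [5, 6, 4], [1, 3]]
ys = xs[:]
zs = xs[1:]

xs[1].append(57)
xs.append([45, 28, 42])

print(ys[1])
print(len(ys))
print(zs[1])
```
[5, 6, 4, 57]
3
[1, 3]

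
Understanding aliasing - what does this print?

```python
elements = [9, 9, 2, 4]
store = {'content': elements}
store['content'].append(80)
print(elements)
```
[9, 9, 2, 4, 80]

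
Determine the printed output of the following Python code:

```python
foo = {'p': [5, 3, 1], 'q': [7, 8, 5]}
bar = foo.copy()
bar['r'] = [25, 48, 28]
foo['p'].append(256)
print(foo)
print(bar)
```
{'p': [5, 3, 1, 256], 'q': [7, 8, 5]}
{'p': [5, 3, 1, 256], 'q': [7, 8, 5], 'r': [25, 48, 28]}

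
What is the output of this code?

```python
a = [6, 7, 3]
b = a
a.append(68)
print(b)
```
[6, 7, 3, 68]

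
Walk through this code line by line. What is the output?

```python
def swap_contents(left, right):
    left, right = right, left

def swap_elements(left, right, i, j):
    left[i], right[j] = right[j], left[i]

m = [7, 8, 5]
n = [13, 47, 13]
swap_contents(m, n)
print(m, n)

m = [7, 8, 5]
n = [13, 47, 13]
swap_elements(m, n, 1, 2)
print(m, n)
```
[7, 8, 5] [13, 47, 13]
[7, 13, 5] [13, 47, 8]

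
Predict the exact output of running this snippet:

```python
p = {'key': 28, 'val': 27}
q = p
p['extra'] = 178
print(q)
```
{'key': 28, 'val': 27, 'extra': 178}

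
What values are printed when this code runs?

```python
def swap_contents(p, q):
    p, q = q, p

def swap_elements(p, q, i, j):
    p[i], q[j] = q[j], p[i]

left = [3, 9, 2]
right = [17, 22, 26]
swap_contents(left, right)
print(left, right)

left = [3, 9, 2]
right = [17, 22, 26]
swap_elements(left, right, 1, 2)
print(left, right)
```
[3, 9, 2] [17, 22, 26]
[3, 26, 2] [17, 22, 9]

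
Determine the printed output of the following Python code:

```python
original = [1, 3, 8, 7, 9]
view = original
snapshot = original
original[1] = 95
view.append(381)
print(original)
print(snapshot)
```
[1, 95, 8, 7, 9, 381]
[1, 95, 8, 7, 9, 381]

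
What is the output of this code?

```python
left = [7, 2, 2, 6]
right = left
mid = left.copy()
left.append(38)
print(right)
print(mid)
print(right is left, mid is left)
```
[7, 2, 2, 6, 38]
[7, 2, 2, 6]
True False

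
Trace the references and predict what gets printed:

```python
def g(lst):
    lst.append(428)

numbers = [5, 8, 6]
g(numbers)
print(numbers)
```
[5, 8, 6, 428]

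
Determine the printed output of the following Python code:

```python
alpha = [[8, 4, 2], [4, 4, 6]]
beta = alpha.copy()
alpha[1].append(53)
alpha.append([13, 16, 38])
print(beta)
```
[[8, 4, 2], [4, 4, 6, 53]]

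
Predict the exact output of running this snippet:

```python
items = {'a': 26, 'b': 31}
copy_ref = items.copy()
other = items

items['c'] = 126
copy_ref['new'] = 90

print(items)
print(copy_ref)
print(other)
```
{'a': 26, 'b': 31, 'c': 126}
{'a': 26, 'b': 31, 'new': 90}
{'a': 26, 'b': 31, 'c': 126}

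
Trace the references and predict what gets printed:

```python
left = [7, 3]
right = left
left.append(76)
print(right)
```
[7, 3, 76]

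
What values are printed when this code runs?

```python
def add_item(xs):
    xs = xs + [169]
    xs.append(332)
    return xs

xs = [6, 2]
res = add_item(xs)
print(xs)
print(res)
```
[6, 2]
[6, 2, 169, 332]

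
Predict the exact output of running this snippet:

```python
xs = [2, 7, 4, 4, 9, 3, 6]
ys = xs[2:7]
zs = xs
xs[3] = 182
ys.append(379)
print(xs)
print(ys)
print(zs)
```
[2, 7, 4, 182, 9, 3, 6]
[4, 4, 9, 3, 6, 379]
[2, 7, 4, 182, 9, 3, 6]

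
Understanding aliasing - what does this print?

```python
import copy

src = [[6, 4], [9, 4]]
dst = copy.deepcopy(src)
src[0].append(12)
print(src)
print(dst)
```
[[6, 4, 12], [9, 4]]
[[6, 4], [9, 4]]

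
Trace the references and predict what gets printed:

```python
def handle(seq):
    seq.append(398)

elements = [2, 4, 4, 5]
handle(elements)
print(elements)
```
[2, 4, 4, 5, 398]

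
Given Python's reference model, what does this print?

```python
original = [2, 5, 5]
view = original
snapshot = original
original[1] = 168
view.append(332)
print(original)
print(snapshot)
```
[2, 168, 5, 332]
[2, 168, 5, 332]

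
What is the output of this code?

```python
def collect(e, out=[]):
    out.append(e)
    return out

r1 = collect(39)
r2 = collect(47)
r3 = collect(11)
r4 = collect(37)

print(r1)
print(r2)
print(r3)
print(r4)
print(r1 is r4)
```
[39, 47, 11, 37]
[39, 47, 11, 37]
[39, 47, 11, 37]
[39, 47, 11, 37]
True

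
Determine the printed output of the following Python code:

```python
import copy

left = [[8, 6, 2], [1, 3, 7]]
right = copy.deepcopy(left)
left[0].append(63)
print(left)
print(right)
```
[[8, 6, 2, 63], [1, 3, 7]]
[[8, 6, 2], [1, 3, 7]]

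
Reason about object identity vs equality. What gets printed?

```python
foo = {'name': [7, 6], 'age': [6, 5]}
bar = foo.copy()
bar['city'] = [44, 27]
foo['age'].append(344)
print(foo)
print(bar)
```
{'name': [7, 6], 'age': [6, 5, 344]}
{'name': [7, 6], 'age': [6, 5, 344], 'city': [44, 27]}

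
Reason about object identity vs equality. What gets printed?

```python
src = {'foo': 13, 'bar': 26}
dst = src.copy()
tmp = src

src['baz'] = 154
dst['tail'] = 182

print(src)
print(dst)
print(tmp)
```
{'foo': 13, 'bar': 26, 'baz': 154}
{'foo': 13, 'bar': 26, 'tail': 182}
{'foo': 13, 'bar': 26, 'baz': 154}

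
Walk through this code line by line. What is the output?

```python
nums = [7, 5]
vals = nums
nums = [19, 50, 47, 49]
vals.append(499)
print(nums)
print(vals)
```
[19, 50, 47, 49]
[7, 5, 499]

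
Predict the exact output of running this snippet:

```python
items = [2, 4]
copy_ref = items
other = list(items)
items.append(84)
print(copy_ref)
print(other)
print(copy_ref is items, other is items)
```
[2, 4, 84]
[2, 4]
True False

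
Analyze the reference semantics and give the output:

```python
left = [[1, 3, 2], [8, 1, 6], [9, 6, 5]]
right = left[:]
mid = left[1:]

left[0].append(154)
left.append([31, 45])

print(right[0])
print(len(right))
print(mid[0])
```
[1, 3, 2, 154]
3
[8, 1, 6]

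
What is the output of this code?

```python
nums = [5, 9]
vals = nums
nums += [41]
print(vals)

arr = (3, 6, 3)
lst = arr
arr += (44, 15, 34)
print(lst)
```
[5, 9, 41]
(3, 6, 3)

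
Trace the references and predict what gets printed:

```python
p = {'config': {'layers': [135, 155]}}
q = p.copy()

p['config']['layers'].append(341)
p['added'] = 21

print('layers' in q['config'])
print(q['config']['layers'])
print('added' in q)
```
True
[135, 155, 341]
False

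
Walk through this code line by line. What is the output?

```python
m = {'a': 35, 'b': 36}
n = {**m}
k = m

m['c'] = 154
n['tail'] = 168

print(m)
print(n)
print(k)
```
{'a': 35, 'b': 36, 'c': 154}
{'a': 35, 'b': 36, 'tail': 168}
{'a': 35, 'b': 36, 'c': 154}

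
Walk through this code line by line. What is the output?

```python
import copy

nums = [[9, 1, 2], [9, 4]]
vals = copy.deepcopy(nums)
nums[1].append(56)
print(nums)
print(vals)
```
[[9, 1, 2], [9, 4, 56]]
[[9, 1, 2], [9, 4]]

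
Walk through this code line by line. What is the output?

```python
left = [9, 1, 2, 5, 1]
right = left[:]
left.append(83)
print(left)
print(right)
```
[9, 1, 2, 5, 1, 83]
[9, 1, 2, 5, 1]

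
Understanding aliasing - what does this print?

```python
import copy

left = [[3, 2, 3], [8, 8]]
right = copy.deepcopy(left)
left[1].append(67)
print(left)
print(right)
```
[[3, 2, 3], [8, 8, 67]]
[[3, 2, 3], [8, 8]]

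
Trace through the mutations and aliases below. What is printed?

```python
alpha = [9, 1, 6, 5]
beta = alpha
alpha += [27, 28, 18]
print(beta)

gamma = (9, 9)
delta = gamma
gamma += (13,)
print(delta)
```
[9, 1, 6, 5, 27, 28, 18]
(9, 9)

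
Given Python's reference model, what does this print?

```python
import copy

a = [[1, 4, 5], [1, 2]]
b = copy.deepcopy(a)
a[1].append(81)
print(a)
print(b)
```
[[1, 4, 5], [1, 2, 81]]
[[1, 4, 5], [1, 2]]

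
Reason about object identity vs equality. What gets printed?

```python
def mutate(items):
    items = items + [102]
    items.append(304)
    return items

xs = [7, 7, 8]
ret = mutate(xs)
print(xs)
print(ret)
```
[7, 7, 8]
[7, 7, 8, 102, 304]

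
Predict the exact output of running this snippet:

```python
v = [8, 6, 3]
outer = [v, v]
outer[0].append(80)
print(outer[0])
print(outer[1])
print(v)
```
[8, 6, 3, 80]
[8, 6, 3, 80]
[8, 6, 3, 80]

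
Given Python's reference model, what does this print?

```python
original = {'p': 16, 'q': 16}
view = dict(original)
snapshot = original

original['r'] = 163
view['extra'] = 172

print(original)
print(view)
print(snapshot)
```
{'p': 16, 'q': 16, 'r': 163}
{'p': 16, 'q': 16, 'extra': 172}
{'p': 16, 'q': 16, 'r': 163}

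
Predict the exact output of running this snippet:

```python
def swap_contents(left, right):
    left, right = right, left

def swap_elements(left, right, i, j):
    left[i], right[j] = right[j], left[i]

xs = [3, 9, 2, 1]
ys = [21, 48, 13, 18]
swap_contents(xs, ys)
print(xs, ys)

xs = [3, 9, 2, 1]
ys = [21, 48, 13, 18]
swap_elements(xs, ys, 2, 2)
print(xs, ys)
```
[3, 9, 2, 1] [21, 48, 13, 18]
[3, 9, 13, 1] [21, 48, 2, 18]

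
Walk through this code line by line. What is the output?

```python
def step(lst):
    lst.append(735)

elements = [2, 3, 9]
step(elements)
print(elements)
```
[2, 3, 9, 735]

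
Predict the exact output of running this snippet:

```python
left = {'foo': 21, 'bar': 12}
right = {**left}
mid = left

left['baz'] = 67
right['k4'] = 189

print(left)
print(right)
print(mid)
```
{'foo': 21, 'bar': 12, 'baz': 67}
{'foo': 21, 'bar': 12, 'k4': 189}
{'foo': 21, 'bar': 12, 'baz': 67}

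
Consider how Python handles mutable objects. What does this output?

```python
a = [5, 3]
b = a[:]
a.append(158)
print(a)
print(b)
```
[5, 3, 158]
[5, 3]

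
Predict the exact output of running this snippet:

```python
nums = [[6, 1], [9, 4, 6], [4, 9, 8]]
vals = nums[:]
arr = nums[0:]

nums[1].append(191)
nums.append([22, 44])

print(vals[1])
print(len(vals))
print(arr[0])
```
[9, 4, 6, 191]
3
[6, 1]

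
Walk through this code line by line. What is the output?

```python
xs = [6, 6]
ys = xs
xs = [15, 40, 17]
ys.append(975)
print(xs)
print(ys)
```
[15, 40, 17]
[6, 6, 975]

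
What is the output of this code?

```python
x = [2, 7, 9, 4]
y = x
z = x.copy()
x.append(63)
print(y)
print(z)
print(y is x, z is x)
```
[2, 7, 9, 4, 63]
[2, 7, 9, 4]
True False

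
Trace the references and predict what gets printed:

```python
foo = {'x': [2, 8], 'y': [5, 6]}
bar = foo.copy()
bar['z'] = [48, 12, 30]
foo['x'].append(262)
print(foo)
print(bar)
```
{'x': [2, 8, 262], 'y': [5, 6]}
{'x': [2, 8, 262], 'y': [5, 6], 'z': [48, 12, 30]}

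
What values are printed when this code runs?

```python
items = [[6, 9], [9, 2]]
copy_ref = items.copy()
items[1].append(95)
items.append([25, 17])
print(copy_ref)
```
[[6, 9], [9, 2, 95]]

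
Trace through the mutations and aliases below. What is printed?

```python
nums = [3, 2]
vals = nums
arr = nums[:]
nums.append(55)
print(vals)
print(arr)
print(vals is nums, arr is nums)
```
[3, 2, 55]
[3, 2]
True False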